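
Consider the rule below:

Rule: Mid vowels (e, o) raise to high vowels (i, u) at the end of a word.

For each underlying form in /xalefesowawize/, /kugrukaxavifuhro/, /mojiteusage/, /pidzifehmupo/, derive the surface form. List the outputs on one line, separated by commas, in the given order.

/xalefesowawize/: /e/ is a mid vowel in word-final position, so it raises to [i]. → [xalefesowawizi].
/kugrukaxavifuhro/: /o/ is a mid vowel in word-final position, so it raises to [u]. → [kugrukaxavifuhru].
/mojiteusage/: /e/ is a mid vowel in word-final position, so it raises to [i]. → [mojiteusagi].
/pidzifehmupo/: /o/ is a mid vowel in word-final position, so it raises to [u]. → [pidzifehmupu].

xalefesowawizi, kugrukaxavifuhru, mojiteusagi, pidzifehmupu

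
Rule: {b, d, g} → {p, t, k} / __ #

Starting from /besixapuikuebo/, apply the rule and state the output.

No segment of /besixapuikuebo/ meets the structural description of the rule, so the form surfaces unchanged.

besixapuikuebo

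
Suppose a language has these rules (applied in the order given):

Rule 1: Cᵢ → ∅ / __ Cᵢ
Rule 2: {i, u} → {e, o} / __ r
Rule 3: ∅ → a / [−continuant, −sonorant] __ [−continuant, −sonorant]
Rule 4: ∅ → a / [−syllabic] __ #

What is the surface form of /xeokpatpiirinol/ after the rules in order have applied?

Rule 1 (degemination): no segment meets the environment; /xeokpatpiirinol/ is unchanged.
Rule 2 (pre-rhotic lowering): /i/ is a high vowel immediately before /r/, so it lowers to [e]. /xeokpatpiirinol/ → xeokpatpierinol.
Rule 3 (stop-cluster a-epenthesis): /k/ and /p/ form a stop–stop cluster, so [a] is inserted between them. /t/ and /p/ form a stop–stop cluster, so [a] is inserted between them. /xeokpatpierinol/ → xeokapatapierinol.
Rule 4 (final a-epenthesis): the form ends in the consonant /l/, so [a] is inserted word-finally. /xeokapatapierinol/ → xeokapatapierinola.

xeokapatapierinola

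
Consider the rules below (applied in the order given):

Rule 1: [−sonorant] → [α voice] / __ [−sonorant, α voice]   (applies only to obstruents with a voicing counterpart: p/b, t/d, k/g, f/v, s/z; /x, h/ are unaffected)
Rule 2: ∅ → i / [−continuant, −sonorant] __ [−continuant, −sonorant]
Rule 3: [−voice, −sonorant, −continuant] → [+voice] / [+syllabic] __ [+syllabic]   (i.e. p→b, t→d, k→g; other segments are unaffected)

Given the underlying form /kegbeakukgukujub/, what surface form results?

Rule 1 (regressive voicing assimilation): /k/ precedes the voiced obstruent /g/, so it voices to [g] by assimilation. /kegbeakukgukujub/ → kegbeakuggukujub.
Rule 2 (stop-cluster i-epenthesis): /g/ and /b/ form a stop–stop cluster, so [i] is inserted between them. /g/ and /g/ form a stop–stop cluster, so [i] is inserted between them. /kegbeakuggukujub/ → kegibeakugigukujub.
Rule 3 (intervocalic voicing): /k/ is a voiceless stop between vowels /a/ and /u/, so it voices to [g]. /k/ is a voiceless stop between vowels /u/ and /u/, so it voices to [g]. /kegibeakugigukujub/ → kegibeagugigugujub.

kegibeagugigugujub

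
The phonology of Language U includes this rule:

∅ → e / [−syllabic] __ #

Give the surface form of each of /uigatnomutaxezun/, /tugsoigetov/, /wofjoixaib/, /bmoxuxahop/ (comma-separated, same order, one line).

uigatnomutaxezune, tugsoigetove, wofjoixaibe, bmoxuxahope

/uigatnomutaxezun/: the form ends in the consonant /n/, so [e] is inserted word-finally. → [uigatnomutaxezune].
/tugsoigetov/: the form ends in the consonant /v/, so [e] is inserted word-finally. → [tugsoigetove].
/wofjoixaib/: the form ends in the consonant /b/, so [e] is inserted word-finally. → [wofjoixaibe].
/bmoxuxahop/: the form ends in the consonant /p/, so [e] is inserted word-finally. → [bmoxuxahope].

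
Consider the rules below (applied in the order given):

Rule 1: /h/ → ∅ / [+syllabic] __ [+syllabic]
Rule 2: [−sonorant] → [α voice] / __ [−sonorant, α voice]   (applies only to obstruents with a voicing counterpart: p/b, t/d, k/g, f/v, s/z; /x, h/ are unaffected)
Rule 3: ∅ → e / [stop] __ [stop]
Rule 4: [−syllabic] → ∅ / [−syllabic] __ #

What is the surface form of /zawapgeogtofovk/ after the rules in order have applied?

zawabegeoketofof

Rule 1 (intervocalic h-deletion): no segment meets the environment; /zawapgeogtofovk/ is unchanged.
Rule 2 (regressive voicing assimilation): /p/ precedes the voiced obstruent /g/, so it voices to [b] by assimilation. /g/ precedes the voiceless obstruent /t/, so it devoices to [k] by assimilation. /v/ precedes the voiceless obstruent /k/, so it devoices to [f] by assimilation. /zawapgeogtofovk/ → zawabgeoktofofk.
Rule 3 (stop-cluster e-epenthesis): /b/ and /g/ form a stop–stop cluster, so [e] is inserted between them. /k/ and /t/ form a stop–stop cluster, so [e] is inserted between them. /zawabgeoktofofk/ → zawabegeoketofofk.
Rule 4 (final cluster simplification): /k/ is the second consonant of a word-final cluster /fk/, so it deletes. /zawabegeoketofofk/ → zawabegeoketofof.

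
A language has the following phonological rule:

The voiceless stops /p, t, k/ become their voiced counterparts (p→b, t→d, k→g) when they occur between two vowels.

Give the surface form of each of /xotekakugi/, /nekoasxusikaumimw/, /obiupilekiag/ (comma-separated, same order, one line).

/xotekakugi/: /t/ is a voiceless stop between vowels /o/ and /e/, so it voices to [d]. /k/ is a voiceless stop between vowels /e/ and /a/, so it voices to [g]. /k/ is a voiceless stop between vowels /a/ and /u/, so it voices to [g]. → [xodegagugi].
/nekoasxusikaumimw/: /k/ is a voiceless stop between vowels /e/ and /o/, so it voices to [g]. /k/ is a voiceless stop between vowels /i/ and /a/, so it voices to [g]. → [negoasxusigaumimw].
/obiupilekiag/: /p/ is a voiceless stop between vowels /u/ and /i/, so it voices to [b]. /k/ is a voiceless stop between vowels /e/ and /i/, so it voices to [g]. → [obiubilegiag].

xodegagugi, negoasxusigaumimw, obiubilegiag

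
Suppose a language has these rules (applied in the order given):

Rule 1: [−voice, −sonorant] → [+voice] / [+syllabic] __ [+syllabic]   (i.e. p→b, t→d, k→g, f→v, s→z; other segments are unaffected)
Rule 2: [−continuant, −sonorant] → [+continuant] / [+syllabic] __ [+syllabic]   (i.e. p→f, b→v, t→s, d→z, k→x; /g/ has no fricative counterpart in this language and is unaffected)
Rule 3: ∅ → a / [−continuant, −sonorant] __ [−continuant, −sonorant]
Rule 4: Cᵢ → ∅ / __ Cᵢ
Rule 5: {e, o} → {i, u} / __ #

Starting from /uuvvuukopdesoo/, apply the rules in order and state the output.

Rule 1 (intervocalic voicing): /k/ is a voiceless obstruent between vowels /u/ and /o/, so it voices to [g]. /s/ is a voiceless obstruent between vowels /e/ and /o/, so it voices to [z]. /uuvvuukopdesoo/ → uuvvuugopdezoo.
Rule 2 (intervocalic spirantization): no segment meets the environment; /uuvvuugopdezoo/ is unchanged.
Rule 3 (stop-cluster a-epenthesis): /p/ and /d/ form a stop–stop cluster, so [a] is inserted between them. /uuvvuugopdezoo/ → uuvvuugopadezoo.
Rule 4 (degemination): /vv/ is a geminate; the first /v/ deletes. /uuvvuugopadezoo/ → uuvuugopadezoo.
Rule 5 (final vowel raising): /o/ is a mid vowel in word-final position, so it raises to [u]. /uuvuugopadezoo/ → uuvuugopadezou.

uuvuugopadezou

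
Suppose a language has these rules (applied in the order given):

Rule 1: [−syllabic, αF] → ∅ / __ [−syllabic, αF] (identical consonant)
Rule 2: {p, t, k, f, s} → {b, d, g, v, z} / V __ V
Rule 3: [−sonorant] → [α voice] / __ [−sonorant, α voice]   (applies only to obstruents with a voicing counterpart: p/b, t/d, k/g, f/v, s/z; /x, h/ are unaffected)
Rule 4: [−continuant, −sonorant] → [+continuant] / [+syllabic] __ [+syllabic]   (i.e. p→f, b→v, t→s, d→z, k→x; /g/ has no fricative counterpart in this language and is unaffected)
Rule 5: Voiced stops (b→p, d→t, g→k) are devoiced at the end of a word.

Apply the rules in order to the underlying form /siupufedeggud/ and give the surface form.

Rule 1 (degemination): /gg/ is a geminate; the first /g/ deletes. /siupufedeggud/ → siupufedegud.
Rule 2 (intervocalic voicing): /p/ is a voiceless obstruent between vowels /u/ and /u/, so it voices to [b]. /f/ is a voiceless obstruent between vowels /u/ and /e/, so it voices to [v]. /siupufedegud/ → siubuvedegud.
Rule 3 (regressive voicing assimilation): no segment meets the environment; /siubuvedegud/ is unchanged.
Rule 4 (intervocalic spirantization): /b/ is a stop between vowels /u/ and /u/, so it spirantizes to the fricative [v]. /d/ is a stop between vowels /e/ and /e/, so it spirantizes to the fricative [z]. /siubuvedegud/ → siuvuvezegud.
Rule 5 (final devoicing): /d/ is a voiced stop in word-final position, so it devoices to [t]. /siuvuvezegud/ → siuvuvezegut.

siuvuvezegut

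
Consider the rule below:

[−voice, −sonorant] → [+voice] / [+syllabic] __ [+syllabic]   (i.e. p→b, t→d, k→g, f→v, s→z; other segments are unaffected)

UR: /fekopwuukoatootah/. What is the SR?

fegopwuugoadoodah

Scanning /fekopwuukoatootah/: /f/ at position 1 is not in the conditioning environment; /k/ is a voiceless obstruent between vowels /e/ and /o/, so it voices to [g]; /p/ at position 5 is not in the conditioning environment; /k/ is a voiceless obstruent between vowels /u/ and /o/, so it voices to [g]; /t/ is a voiceless obstruent between vowels /a/ and /o/, so it voices to [d]; /t/ is a voiceless obstruent between vowels /o/ and /a/, so it voices to [d].
Result: [fegopwuugoadoodah].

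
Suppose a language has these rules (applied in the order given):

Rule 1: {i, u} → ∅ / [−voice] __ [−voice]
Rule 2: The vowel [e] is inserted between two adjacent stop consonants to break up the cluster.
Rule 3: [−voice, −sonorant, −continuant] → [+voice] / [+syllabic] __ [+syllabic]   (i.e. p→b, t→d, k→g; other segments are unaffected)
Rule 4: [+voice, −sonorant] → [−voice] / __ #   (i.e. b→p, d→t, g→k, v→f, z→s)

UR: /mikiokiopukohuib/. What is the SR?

Rule 1 (high vowel syncope): /u/ is a high vowel flanked by voiceless consonants /p/ and /k/, so it deletes. /mikiokiopukohuib/ → mikiokiopkohuib.
Rule 2 (stop-cluster e-epenthesis): /p/ and /k/ form a stop–stop cluster, so [e] is inserted between them. /mikiokiopkohuib/ → mikiokiopekohuib.
Rule 3 (intervocalic voicing): /k/ is a voiceless stop between vowels /i/ and /i/, so it voices to [g]. /k/ is a voiceless stop between vowels /o/ and /i/, so it voices to [g]. /p/ is a voiceless stop between vowels /o/ and /e/, so it voices to [b]. /k/ is a voiceless stop between vowels /e/ and /o/, so it voices to [g]. /mikiokiopekohuib/ → migiogiobegohuib.
Rule 4 (final devoicing): /b/ is a voiced obstruent in word-final position, so it devoices to [p]. /migiogiobegohuib/ → migiogiobegohuip.

migiogiobegohuip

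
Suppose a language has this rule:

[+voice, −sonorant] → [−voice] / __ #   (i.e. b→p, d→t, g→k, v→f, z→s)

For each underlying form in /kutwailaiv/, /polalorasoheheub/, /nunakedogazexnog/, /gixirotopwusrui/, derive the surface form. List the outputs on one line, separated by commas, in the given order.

kutwailaif, polalorasoheheup, nunakedogazexnok, gixirotopwusrui

/kutwailaiv/: /v/ is a voiced obstruent in word-final position, so it devoices to [f]. → [kutwailaif].
/polalorasoheheub/: /b/ is a voiced obstruent in word-final position, so it devoices to [p]. → [polalorasoheheup].
/nunakedogazexnog/: /g/ is a voiced obstruent in word-final position, so it devoices to [k]. → [nunakedogazexnok].
/gixirotopwusrui/: the rule's environment is not met; surfaces unchanged as [gixirotopwusrui].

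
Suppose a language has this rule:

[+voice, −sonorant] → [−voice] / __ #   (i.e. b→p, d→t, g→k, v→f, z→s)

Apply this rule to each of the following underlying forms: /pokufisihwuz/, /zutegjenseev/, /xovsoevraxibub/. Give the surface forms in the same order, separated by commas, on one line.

pokufisihwus, zutegjenseef, xovsoevraxibup

/pokufisihwuz/: /z/ is a voiced obstruent in word-final position, so it devoices to [s]. → [pokufisihwus].
/zutegjenseev/: /v/ is a voiced obstruent in word-final position, so it devoices to [f]. → [zutegjenseef].
/xovsoevraxibub/: /b/ is a voiced obstruent in word-final position, so it devoices to [p]. → [xovsoevraxibup].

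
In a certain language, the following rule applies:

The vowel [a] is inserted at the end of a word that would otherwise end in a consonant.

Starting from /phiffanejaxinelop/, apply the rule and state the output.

phiffanejaxinelopa

the form ends in the consonant /p/, so [a] is inserted word-finally.
Surface form: [phiffanejaxinelopa].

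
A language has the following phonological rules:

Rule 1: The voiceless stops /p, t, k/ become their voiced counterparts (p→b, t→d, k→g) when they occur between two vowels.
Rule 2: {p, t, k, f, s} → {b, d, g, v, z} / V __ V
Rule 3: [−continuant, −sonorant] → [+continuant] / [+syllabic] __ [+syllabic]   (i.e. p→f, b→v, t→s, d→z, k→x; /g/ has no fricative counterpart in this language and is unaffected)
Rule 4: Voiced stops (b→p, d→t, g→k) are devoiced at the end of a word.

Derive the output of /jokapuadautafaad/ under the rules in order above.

jogavuazauzavaat

Rule 1 (intervocalic voicing): /k/ is a voiceless stop between vowels /o/ and /a/, so it voices to [g]. /p/ is a voiceless stop between vowels /a/ and /u/, so it voices to [b]. /t/ is a voiceless stop between vowels /u/ and /a/, so it voices to [d]. /jokapuadautafaad/ → jogabuadaudafaad.
Rule 2 (intervocalic voicing): /f/ is a voiceless obstruent between vowels /a/ and /a/, so it voices to [v]. /jogabuadaudafaad/ → jogabuadaudavaad.
Rule 3 (intervocalic spirantization): /b/ is a stop between vowels /a/ and /u/, so it spirantizes to the fricative [v]. /d/ is a stop between vowels /a/ and /a/, so it spirantizes to the fricative [z]. /d/ is a stop between vowels /u/ and /a/, so it spirantizes to the fricative [z]. /jogabuadaudavaad/ → jogavuazauzavaad.
Rule 4 (final devoicing): /d/ is a voiced stop in word-final position, so it devoices to [t]. /jogavuazauzavaad/ → jogavuazauzavaat.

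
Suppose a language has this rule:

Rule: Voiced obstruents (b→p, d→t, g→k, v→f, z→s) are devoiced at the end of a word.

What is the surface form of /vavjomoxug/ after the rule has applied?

vavjomoxuk

Scanning /vavjomoxug/: /v/ at position 1 is not in the conditioning environment; /v/ at position 3 is not in the conditioning environment; /g/ is a voiced obstruent in word-final position, so it devoices to [k].
Result: [vavjomoxuk].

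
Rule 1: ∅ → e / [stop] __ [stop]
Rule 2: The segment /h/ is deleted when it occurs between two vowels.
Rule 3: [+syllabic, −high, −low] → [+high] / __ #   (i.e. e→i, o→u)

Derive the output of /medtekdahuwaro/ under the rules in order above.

Rule 1 (stop-cluster e-epenthesis): /d/ and /t/ form a stop–stop cluster, so [e] is inserted between them. /k/ and /d/ form a stop–stop cluster, so [e] is inserted between them. /medtekdahuwaro/ → medetekedahuwaro.
Rule 2 (intervocalic h-deletion): /h/ occurs between vowels /a/ and /u/, so it deletes. /medetekedahuwaro/ → medetekedauwaro.
Rule 3 (final vowel raising): /o/ is a mid vowel in word-final position, so it raises to [u]. /medetekedauwaro/ → medetekedauwaru.

medetekedauwaru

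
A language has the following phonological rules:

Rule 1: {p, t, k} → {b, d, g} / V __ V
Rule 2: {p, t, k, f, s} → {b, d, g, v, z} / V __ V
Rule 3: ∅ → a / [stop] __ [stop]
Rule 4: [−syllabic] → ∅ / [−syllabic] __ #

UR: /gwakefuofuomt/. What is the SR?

Rule 1 (intervocalic voicing): /k/ is a voiceless stop between vowels /a/ and /e/, so it voices to [g]. /gwakefuofuomt/ → gwagefuofuomt.
Rule 2 (intervocalic voicing): /f/ is a voiceless obstruent between vowels /e/ and /u/, so it voices to [v]. /f/ is a voiceless obstruent between vowels /o/ and /u/, so it voices to [v]. /gwagefuofuomt/ → gwagevuovuomt.
Rule 3 (stop-cluster a-epenthesis): no segment meets the environment; /gwagevuovuomt/ is unchanged.
Rule 4 (final cluster simplification): /t/ is the second consonant of a word-final cluster /mt/, so it deletes. /gwagevuovuomt/ → gwagevuovuom.

gwagevuovuom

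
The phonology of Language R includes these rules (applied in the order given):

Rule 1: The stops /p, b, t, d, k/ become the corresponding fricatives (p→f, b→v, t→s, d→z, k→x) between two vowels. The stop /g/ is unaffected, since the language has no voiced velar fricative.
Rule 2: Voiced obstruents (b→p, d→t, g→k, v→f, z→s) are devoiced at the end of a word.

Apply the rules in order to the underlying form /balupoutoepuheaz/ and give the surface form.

balufousoefuheas

Rule 1 (intervocalic spirantization): /p/ is a stop between vowels /u/ and /o/, so it spirantizes to the fricative [f]. /t/ is a stop between vowels /u/ and /o/, so it spirantizes to the fricative [s]. /p/ is a stop between vowels /e/ and /u/, so it spirantizes to the fricative [f]. /balupoutoepuheaz/ → balufousoefuheaz.
Rule 2 (final devoicing): /z/ is a voiced obstruent in word-final position, so it devoices to [s]. /balufousoefuheaz/ → balufousoefuheas.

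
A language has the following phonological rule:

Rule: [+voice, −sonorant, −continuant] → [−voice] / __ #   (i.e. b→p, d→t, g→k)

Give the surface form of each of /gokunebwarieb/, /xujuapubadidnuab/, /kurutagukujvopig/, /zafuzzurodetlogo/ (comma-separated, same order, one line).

gokunebwariep, xujuapubadidnuap, kurutagukujvopik, zafuzzurodetlogo

/gokunebwarieb/: /b/ is a voiced stop in word-final position, so it devoices to [p]. → [gokunebwariep].
/xujuapubadidnuab/: /b/ is a voiced stop in word-final position, so it devoices to [p]. → [xujuapubadidnuap].
/kurutagukujvopig/: /g/ is a voiced stop in word-final position, so it devoices to [k]. → [kurutagukujvopik].
/zafuzzurodetlogo/: the rule's environment is not met; surfaces unchanged as [zafuzzurodetlogo].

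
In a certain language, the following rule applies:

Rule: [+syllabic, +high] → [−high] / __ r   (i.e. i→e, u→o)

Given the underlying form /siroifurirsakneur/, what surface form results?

seroiforersakneor

/i/ is a high vowel immediately before /r/, so it lowers to [e].
/u/ is a high vowel immediately before /r/, so it lowers to [o].
/i/ is a high vowel immediately before /r/, so it lowers to [e].
/u/ is a high vowel immediately before /r/, so it lowers to [o].
The other instance of /i/ does not occur in the required environment and remains unchanged.
Surface form: [seroiforersakneor].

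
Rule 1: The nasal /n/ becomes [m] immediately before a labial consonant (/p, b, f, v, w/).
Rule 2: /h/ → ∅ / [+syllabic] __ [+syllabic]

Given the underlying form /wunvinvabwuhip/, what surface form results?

wumvimvabwuip

Rule 1 (nasal place assimilation): /n/ precedes the labial consonant /v/, so it assimilates in place to [m]. /n/ precedes the labial consonant /v/, so it assimilates in place to [m]. /wunvinvabwuhip/ → wumvimvabwuhip.
Rule 2 (intervocalic h-deletion): /h/ occurs between vowels /u/ and /i/, so it deletes. /wumvimvabwuhip/ → wumvimvabwuip.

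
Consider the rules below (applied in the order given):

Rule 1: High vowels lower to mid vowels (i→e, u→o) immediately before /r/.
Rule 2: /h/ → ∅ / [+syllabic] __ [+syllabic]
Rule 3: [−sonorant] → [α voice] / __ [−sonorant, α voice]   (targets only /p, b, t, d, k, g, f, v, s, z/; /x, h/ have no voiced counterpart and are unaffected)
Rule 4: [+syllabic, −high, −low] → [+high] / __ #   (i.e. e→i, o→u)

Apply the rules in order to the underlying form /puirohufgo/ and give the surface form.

Rule 1 (pre-rhotic lowering): /i/ is a high vowel immediately before /r/, so it lowers to [e]. /puirohufgo/ → puerohufgo.
Rule 2 (intervocalic h-deletion): /h/ occurs between vowels /o/ and /u/, so it deletes. /puerohufgo/ → pueroufgo.
Rule 3 (regressive voicing assimilation): /f/ precedes the voiced obstruent /g/, so it voices to [v] by assimilation. /pueroufgo/ → puerouvgo.
Rule 4 (final vowel raising): /o/ is a mid vowel in word-final position, so it raises to [u]. /puerouvgo/ → puerouvgu.

puerouvgu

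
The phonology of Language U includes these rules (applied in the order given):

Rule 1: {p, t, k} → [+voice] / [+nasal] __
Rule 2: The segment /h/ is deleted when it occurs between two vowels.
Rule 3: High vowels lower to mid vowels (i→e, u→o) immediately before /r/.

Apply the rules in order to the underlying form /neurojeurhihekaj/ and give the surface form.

neorojeorhiekaj

Rule 1 (post-nasal voicing): no segment meets the environment; /neurojeurhihekaj/ is unchanged.
Rule 2 (intervocalic h-deletion): /h/ occurs between vowels /i/ and /e/, so it deletes. /neurojeurhihekaj/ → neurojeurhiekaj.
Rule 3 (pre-rhotic lowering): /u/ is a high vowel immediately before /r/, so it lowers to [o]. /u/ is a high vowel immediately before /r/, so it lowers to [o]. /neurojeurhiekaj/ → neorojeorhiekaj.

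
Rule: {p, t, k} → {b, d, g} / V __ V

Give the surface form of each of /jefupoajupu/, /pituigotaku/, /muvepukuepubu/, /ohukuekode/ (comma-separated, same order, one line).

/jefupoajupu/: /p/ is a voiceless stop between vowels /u/ and /o/, so it voices to [b]. /p/ is a voiceless stop between vowels /u/ and /u/, so it voices to [b]. → [jefuboajubu].
/pituigotaku/: /t/ is a voiceless stop between vowels /i/ and /u/, so it voices to [d]. /t/ is a voiceless stop between vowels /o/ and /a/, so it voices to [d]. /k/ is a voiceless stop between vowels /a/ and /u/, so it voices to [g]. → [piduigodagu].
/muvepukuepubu/: /p/ is a voiceless stop between vowels /e/ and /u/, so it voices to [b]. /k/ is a voiceless stop between vowels /u/ and /u/, so it voices to [g]. /p/ is a voiceless stop between vowels /e/ and /u/, so it voices to [b]. → [muvebuguebubu].
/ohukuekode/: /k/ is a voiceless stop between vowels /u/ and /u/, so it voices to [g]. /k/ is a voiceless stop between vowels /e/ and /o/, so it voices to [g]. → [ohuguegode].

jefuboajubu, piduigodagu, muvebuguebubu, ohuguegode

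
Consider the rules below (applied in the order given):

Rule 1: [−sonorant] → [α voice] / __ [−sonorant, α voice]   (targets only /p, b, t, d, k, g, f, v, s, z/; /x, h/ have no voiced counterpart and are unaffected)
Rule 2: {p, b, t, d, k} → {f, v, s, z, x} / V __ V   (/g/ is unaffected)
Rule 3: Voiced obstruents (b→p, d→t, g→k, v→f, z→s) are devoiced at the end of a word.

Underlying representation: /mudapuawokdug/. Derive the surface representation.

Rule 1 (regressive voicing assimilation): /k/ precedes the voiced obstruent /d/, so it voices to [g] by assimilation. /mudapuawokdug/ → mudapuawogdug.
Rule 2 (intervocalic spirantization): /d/ is a stop between vowels /u/ and /a/, so it spirantizes to the fricative [z]. /p/ is a stop between vowels /a/ and /u/, so it spirantizes to the fricative [f]. /mudapuawogdug/ → muzafuawogdug.
Rule 3 (final devoicing): /g/ is a voiced obstruent in word-final position, so it devoices to [k]. /muzafuawogdug/ → muzafuawogduk.

muzafuawogduk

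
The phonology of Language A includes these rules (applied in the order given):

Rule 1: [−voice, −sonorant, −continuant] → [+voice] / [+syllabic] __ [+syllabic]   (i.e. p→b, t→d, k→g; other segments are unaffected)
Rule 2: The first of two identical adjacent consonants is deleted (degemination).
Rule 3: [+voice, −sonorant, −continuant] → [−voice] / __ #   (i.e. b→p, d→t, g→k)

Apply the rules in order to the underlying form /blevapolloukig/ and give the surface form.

Rule 1 (intervocalic voicing): /p/ is a voiceless stop between vowels /a/ and /o/, so it voices to [b]. /k/ is a voiceless stop between vowels /u/ and /i/, so it voices to [g]. /blevapolloukig/ → blevabollougig.
Rule 2 (degemination): /ll/ is a geminate; the first /l/ deletes. /blevabollougig/ → blevabolougig.
Rule 3 (final devoicing): /g/ is a voiced stop in word-final position, so it devoices to [k]. /blevabolougig/ → blevabolougik.

blevabolougik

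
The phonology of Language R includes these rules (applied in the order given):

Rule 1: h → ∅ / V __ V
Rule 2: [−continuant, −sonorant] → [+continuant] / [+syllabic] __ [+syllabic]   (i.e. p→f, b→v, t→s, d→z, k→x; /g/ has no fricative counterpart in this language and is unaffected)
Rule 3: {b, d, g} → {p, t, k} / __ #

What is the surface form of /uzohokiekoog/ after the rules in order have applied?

uzooxiexook

Rule 1 (intervocalic h-deletion): /h/ occurs between vowels /o/ and /o/, so it deletes. /uzohokiekoog/ → uzookiekoog.
Rule 2 (intervocalic spirantization): /k/ is a stop between vowels /o/ and /i/, so it spirantizes to the fricative [x]. /k/ is a stop between vowels /e/ and /o/, so it spirantizes to the fricative [x]. /uzookiekoog/ → uzooxiexoog.
Rule 3 (final devoicing): /g/ is a voiced stop in word-final position, so it devoices to [k]. /uzooxiexoog/ → uzooxiexook.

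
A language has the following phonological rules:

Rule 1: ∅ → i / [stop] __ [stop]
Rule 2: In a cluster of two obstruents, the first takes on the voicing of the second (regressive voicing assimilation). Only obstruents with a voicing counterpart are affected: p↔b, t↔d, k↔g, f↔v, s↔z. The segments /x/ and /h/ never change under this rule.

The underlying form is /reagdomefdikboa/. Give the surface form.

reagidomevdikiboa

Rule 1 (stop-cluster i-epenthesis): /g/ and /d/ form a stop–stop cluster, so [i] is inserted between them. /k/ and /b/ form a stop–stop cluster, so [i] is inserted between them. /reagdomefdikboa/ → reagidomefdikiboa.
Rule 2 (regressive voicing assimilation): /f/ precedes the voiced obstruent /d/, so it voices to [v] by assimilation. /reagidomefdikiboa/ → reagidomevdikiboa.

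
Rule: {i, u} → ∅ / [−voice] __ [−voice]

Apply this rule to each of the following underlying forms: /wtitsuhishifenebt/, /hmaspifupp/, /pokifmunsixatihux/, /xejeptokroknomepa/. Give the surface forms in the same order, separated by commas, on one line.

/wtitsuhishifenebt/: /i/ is a high vowel flanked by voiceless consonants /t/ and /t/, so it deletes. /u/ is a high vowel flanked by voiceless consonants /s/ and /h/, so it deletes. /i/ is a high vowel flanked by voiceless consonants /h/ and /s/, so it deletes. /i/ is a high vowel flanked by voiceless consonants /h/ and /f/, so it deletes. → [wttshshfenebt].
/hmaspifupp/: /i/ is a high vowel flanked by voiceless consonants /p/ and /f/, so it deletes. /u/ is a high vowel flanked by voiceless consonants /f/ and /p/, so it deletes. → [hmaspfpp].
/pokifmunsixatihux/: /i/ is a high vowel flanked by voiceless consonants /k/ and /f/, so it deletes. /i/ is a high vowel flanked by voiceless consonants /s/ and /x/, so it deletes. /i/ is a high vowel flanked by voiceless consonants /t/ and /h/, so it deletes. /u/ is a high vowel flanked by voiceless consonants /h/ and /x/, so it deletes. → [pokfmunsxathx].
/xejeptokroknomepa/: the rule's environment is not met; surfaces unchanged as [xejeptokroknomepa].

wttshshfenebt, hmaspfpp, pokfmunsxathx, xejeptokroknomepa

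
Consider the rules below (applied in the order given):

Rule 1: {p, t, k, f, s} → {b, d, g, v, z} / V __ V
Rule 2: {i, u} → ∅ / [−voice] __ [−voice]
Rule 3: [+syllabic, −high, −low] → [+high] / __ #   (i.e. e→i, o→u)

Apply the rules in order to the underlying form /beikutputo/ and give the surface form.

beigutpudu

Rule 1 (intervocalic voicing): /k/ is a voiceless obstruent between vowels /i/ and /u/, so it voices to [g]. /t/ is a voiceless obstruent between vowels /u/ and /o/, so it voices to [d]. /beikutputo/ → beigutpudo.
Rule 2 (high vowel syncope): no segment meets the environment; /beigutpudo/ is unchanged.
Rule 3 (final vowel raising): /o/ is a mid vowel in word-final position, so it raises to [u]. /beigutpudo/ → beigutpudu.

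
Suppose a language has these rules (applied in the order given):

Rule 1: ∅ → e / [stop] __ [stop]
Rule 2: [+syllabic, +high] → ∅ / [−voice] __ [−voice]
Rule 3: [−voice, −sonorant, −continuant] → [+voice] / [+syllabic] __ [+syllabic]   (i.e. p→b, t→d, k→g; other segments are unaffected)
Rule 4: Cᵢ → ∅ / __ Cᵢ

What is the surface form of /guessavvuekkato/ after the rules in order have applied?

guesavuegegado

Rule 1 (stop-cluster e-epenthesis): /k/ and /k/ form a stop–stop cluster, so [e] is inserted between them. /guessavvuekkato/ → guessavvuekekato.
Rule 2 (high vowel syncope): no segment meets the environment; /guessavvuekekato/ is unchanged.
Rule 3 (intervocalic voicing): /k/ is a voiceless stop between vowels /e/ and /e/, so it voices to [g]. /k/ is a voiceless stop between vowels /e/ and /a/, so it voices to [g]. /t/ is a voiceless stop between vowels /a/ and /o/, so it voices to [d]. /guessavvuekekato/ → guessavvuegegado.
Rule 4 (degemination): /ss/ is a geminate; the first /s/ deletes. /vv/ is a geminate; the first /v/ deletes. /guessavvuegegado/ → guesavuegegado.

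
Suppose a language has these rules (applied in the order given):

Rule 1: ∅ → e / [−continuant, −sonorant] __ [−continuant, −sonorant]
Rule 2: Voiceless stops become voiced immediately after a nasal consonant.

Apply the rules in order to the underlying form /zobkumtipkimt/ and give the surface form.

Rule 1 (stop-cluster e-epenthesis): /b/ and /k/ form a stop–stop cluster, so [e] is inserted between them. /p/ and /k/ form a stop–stop cluster, so [e] is inserted between them. /zobkumtipkimt/ → zobekumtipekimt.
Rule 2 (post-nasal voicing): /t/ is a voiceless stop immediately after the nasal /m/, so it voices to [d]. /t/ is a voiceless stop immediately after the nasal /m/, so it voices to [d]. /zobekumtipekimt/ → zobekumdipekimd.

zobekumdipekimd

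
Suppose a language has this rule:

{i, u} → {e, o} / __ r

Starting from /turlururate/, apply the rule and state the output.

torlororate

/u/ is a high vowel immediately before /r/, so it lowers to [o].
/u/ is a high vowel immediately before /r/, so it lowers to [o].
/u/ is a high vowel immediately before /r/, so it lowers to [o].
Surface form: [torlororate].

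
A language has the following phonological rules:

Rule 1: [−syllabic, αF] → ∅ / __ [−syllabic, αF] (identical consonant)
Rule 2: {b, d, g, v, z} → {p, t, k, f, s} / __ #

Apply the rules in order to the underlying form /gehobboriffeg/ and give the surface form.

Rule 1 (degemination): /bb/ is a geminate; the first /b/ deletes. /ff/ is a geminate; the first /f/ deletes. /gehobboriffeg/ → gehoborifeg.
Rule 2 (final devoicing): /g/ is a voiced obstruent in word-final position, so it devoices to [k]. /gehoborifeg/ → gehoborifek.

gehoborifek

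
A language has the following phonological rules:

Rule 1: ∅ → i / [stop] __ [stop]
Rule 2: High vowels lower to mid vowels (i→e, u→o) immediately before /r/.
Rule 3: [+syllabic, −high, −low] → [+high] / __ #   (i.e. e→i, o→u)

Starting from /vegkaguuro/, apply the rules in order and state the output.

Rule 1 (stop-cluster i-epenthesis): /g/ and /k/ form a stop–stop cluster, so [i] is inserted between them. /vegkaguuro/ → vegikaguuro.
Rule 2 (pre-rhotic lowering): /u/ is a high vowel immediately before /r/, so it lowers to [o]. /vegikaguuro/ → vegikaguoro.
Rule 3 (final vowel raising): /o/ is a mid vowel in word-final position, so it raises to [u]. /vegikaguoro/ → vegikaguoru.

vegikaguoru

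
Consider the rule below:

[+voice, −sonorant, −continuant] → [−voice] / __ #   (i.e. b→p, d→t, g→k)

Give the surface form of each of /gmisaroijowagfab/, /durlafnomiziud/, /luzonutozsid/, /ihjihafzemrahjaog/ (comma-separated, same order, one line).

gmisaroijowagfap, durlafnomiziut, luzonutozsit, ihjihafzemrahjaok

/gmisaroijowagfab/: /b/ is a voiced stop in word-final position, so it devoices to [p]. → [gmisaroijowagfap].
/durlafnomiziud/: /d/ is a voiced stop in word-final position, so it devoices to [t]. → [durlafnomiziut].
/luzonutozsid/: /d/ is a voiced stop in word-final position, so it devoices to [t]. → [luzonutozsit].
/ihjihafzemrahjaog/: /g/ is a voiced stop in word-final position, so it devoices to [k]. → [ihjihafzemrahjaok].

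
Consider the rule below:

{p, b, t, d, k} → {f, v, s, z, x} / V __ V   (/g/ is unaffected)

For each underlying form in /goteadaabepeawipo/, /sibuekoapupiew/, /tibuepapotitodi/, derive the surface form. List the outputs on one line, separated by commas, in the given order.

goseazaavefeawifo, sivuexoafufiew, tivuefafosisozi

/goteadaabepeawipo/: /t/ is a stop between vowels /o/ and /e/, so it spirantizes to the fricative [s]. /d/ is a stop between vowels /a/ and /a/, so it spirantizes to the fricative [z]. /b/ is a stop between vowels /a/ and /e/, so it spirantizes to the fricative [v]. /p/ is a stop between vowels /e/ and /e/, so it spirantizes to the fricative [f]. /p/ is a stop between vowels /i/ and /o/, so it spirantizes to the fricative [f]. → [goseazaavefeawifo].
/sibuekoapupiew/: /b/ is a stop between vowels /i/ and /u/, so it spirantizes to the fricative [v]. /k/ is a stop between vowels /e/ and /o/, so it spirantizes to the fricative [x]. /p/ is a stop between vowels /a/ and /u/, so it spirantizes to the fricative [f]. /p/ is a stop between vowels /u/ and /i/, so it spirantizes to the fricative [f]. → [sivuexoafufiew].
/tibuepapotitodi/: /b/ is a stop between vowels /i/ and /u/, so it spirantizes to the fricative [v]. /p/ is a stop between vowels /e/ and /a/, so it spirantizes to the fricative [f]. /p/ is a stop between vowels /a/ and /o/, so it spirantizes to the fricative [f]. /t/ is a stop between vowels /o/ and /i/, so it spirantizes to the fricative [s]. /t/ is a stop between vowels /i/ and /o/, so it spirantizes to the fricative [s]. /d/ is a stop between vowels /o/ and /i/, so it spirantizes to the fricative [z]. → [tivuefafosisozi].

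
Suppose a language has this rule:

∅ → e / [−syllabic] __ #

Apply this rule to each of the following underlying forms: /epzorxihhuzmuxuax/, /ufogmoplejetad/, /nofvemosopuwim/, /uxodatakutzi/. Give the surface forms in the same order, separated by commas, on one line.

/epzorxihhuzmuxuax/: the form ends in the consonant /x/, so [e] is inserted word-finally. → [epzorxihhuzmuxuaxe].
/ufogmoplejetad/: the form ends in the consonant /d/, so [e] is inserted word-finally. → [ufogmoplejetade].
/nofvemosopuwim/: the form ends in the consonant /m/, so [e] is inserted word-finally. → [nofvemosopuwime].
/uxodatakutzi/: the rule's environment is not met; surfaces unchanged as [uxodatakutzi].

epzorxihhuzmuxuaxe, ufogmoplejetade, nofvemosopuwime, uxodatakutzi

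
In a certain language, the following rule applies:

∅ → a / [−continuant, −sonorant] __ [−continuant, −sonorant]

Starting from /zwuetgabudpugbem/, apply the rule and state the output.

zwuetagabudapugabem

/t/ and /g/ form a stop–stop cluster, so [a] is inserted between them.
/d/ and /p/ form a stop–stop cluster, so [a] is inserted between them.
/g/ and /b/ form a stop–stop cluster, so [a] is inserted between them.
Surface form: [zwuetagabudapugabem].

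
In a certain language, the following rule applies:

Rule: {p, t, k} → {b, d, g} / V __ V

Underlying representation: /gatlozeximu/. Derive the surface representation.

gatlozeximu

No segment of /gatlozeximu/ meets the structural description of the rule, so the form surfaces unchanged.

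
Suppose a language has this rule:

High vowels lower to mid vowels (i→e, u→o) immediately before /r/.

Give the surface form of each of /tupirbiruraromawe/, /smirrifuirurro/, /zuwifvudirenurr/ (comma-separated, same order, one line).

/tupirbiruraromawe/: /i/ is a high vowel immediately before /r/, so it lowers to [e]. /i/ is a high vowel immediately before /r/, so it lowers to [e]. /u/ is a high vowel immediately before /r/, so it lowers to [o]. → [tuperberoraromawe].
/smirrifuirurro/: /i/ is a high vowel immediately before /r/, so it lowers to [e]. /i/ is a high vowel immediately before /r/, so it lowers to [e]. /u/ is a high vowel immediately before /r/, so it lowers to [o]. → [smerrifuerorro].
/zuwifvudirenurr/: /i/ is a high vowel immediately before /r/, so it lowers to [e]. /u/ is a high vowel immediately before /r/, so it lowers to [o]. → [zuwifvuderenorr].

tuperberoraromawe, smerrifuerorro, zuwifvuderenorr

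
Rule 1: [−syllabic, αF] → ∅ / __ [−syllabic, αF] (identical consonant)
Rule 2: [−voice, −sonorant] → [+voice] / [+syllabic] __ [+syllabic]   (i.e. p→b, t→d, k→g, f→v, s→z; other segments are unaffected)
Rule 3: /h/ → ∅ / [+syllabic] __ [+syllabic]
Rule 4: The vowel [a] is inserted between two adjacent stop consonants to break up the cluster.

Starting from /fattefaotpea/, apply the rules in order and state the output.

Rule 1 (degemination): /tt/ is a geminate; the first /t/ deletes. /fattefaotpea/ → fatefaotpea.
Rule 2 (intervocalic voicing): /t/ is a voiceless obstruent between vowels /a/ and /e/, so it voices to [d]. /f/ is a voiceless obstruent between vowels /e/ and /a/, so it voices to [v]. /fatefaotpea/ → fadevaotpea.
Rule 3 (intervocalic h-deletion): no segment meets the environment; /fadevaotpea/ is unchanged.
Rule 4 (stop-cluster a-epenthesis): /t/ and /p/ form a stop–stop cluster, so [a] is inserted between them. /fadevaotpea/ → fadevaotapea.

fadevaotapea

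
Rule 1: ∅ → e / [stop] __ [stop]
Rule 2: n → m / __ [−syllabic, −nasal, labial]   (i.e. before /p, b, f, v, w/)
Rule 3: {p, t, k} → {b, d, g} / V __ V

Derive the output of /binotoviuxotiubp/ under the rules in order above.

Rule 1 (stop-cluster e-epenthesis): /b/ and /p/ form a stop–stop cluster, so [e] is inserted between them. /binotoviuxotiubp/ → binotoviuxotiubep.
Rule 2 (nasal place assimilation): no segment meets the environment; /binotoviuxotiubep/ is unchanged.
Rule 3 (intervocalic voicing): /t/ is a voiceless stop between vowels /o/ and /o/, so it voices to [d]. /t/ is a voiceless stop between vowels /o/ and /i/, so it voices to [d]. /binotoviuxotiubep/ → binodoviuxodiubep.

binodoviuxodiubep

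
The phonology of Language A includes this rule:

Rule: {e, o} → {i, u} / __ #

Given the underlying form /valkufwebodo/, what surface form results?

valkufwebodu

Scanning /valkufwebodo/: /e/ at position 8 is not in the conditioning environment; /o/ at position 10 is not in the conditioning environment; /o/ is a mid vowel in word-final position, so it raises to [u].
Result: [valkufwebodu].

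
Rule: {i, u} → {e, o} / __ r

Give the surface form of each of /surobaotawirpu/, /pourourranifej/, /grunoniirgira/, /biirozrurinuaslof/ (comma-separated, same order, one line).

/surobaotawirpu/: /u/ is a high vowel immediately before /r/, so it lowers to [o]. /i/ is a high vowel immediately before /r/, so it lowers to [e]. → [sorobaotawerpu].
/pourourranifej/: /u/ is a high vowel immediately before /r/, so it lowers to [o]. /u/ is a high vowel immediately before /r/, so it lowers to [o]. → [pooroorranifej].
/grunoniirgira/: /i/ is a high vowel immediately before /r/, so it lowers to [e]. /i/ is a high vowel immediately before /r/, so it lowers to [e]. → [grunoniergera].
/biirozrurinuaslof/: /i/ is a high vowel immediately before /r/, so it lowers to [e]. /u/ is a high vowel immediately before /r/, so it lowers to [o]. → [bierozrorinuaslof].

sorobaotawerpu, pooroorranifej, grunoniergera, bierozrorinuaslof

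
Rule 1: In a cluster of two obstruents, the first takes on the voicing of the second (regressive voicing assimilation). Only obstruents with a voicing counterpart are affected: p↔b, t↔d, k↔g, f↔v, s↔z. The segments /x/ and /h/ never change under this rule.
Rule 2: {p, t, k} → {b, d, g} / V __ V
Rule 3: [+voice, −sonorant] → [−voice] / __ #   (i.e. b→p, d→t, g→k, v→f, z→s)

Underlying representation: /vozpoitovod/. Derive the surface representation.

vospoidovot

Rule 1 (regressive voicing assimilation): /z/ precedes the voiceless obstruent /p/, so it devoices to [s] by assimilation. /vozpoitovod/ → vospoitovod.
Rule 2 (intervocalic voicing): /t/ is a voiceless stop between vowels /i/ and /o/, so it voices to [d]. /vospoitovod/ → vospoidovod.
Rule 3 (final devoicing): /d/ is a voiced obstruent in word-final position, so it devoices to [t]. /vospoidovod/ → vospoidovot.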